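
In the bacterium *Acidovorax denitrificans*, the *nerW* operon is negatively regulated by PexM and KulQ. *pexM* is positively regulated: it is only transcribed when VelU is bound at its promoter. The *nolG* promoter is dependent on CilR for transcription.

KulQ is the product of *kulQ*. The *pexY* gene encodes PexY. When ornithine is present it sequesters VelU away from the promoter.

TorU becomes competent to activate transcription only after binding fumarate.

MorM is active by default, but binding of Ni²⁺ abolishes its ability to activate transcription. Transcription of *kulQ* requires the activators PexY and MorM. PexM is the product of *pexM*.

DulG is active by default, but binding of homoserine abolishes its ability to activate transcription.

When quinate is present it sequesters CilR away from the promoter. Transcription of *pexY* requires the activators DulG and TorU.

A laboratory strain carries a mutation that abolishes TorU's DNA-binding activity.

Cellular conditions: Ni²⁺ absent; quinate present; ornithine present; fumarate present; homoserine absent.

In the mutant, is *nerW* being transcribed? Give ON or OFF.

Ornithine is present, so VelU is inactive.
Required activator VelU is absent, so *pexM* is not transcribed.
So PexM is not produced.
Homoserine is absent, so DulG is active.
TorU is non-functional in this strain, so it has no effect.
Required activator TorU is absent, so *pexY* is not transcribed.
So PexY is not produced.
Ni²⁺ is absent, so MorM is active.
Required activator PexY is absent, so *kulQ* is not transcribed.
So KulQ is not produced.
With no repressor bound, *nerW* is transcribed.

ON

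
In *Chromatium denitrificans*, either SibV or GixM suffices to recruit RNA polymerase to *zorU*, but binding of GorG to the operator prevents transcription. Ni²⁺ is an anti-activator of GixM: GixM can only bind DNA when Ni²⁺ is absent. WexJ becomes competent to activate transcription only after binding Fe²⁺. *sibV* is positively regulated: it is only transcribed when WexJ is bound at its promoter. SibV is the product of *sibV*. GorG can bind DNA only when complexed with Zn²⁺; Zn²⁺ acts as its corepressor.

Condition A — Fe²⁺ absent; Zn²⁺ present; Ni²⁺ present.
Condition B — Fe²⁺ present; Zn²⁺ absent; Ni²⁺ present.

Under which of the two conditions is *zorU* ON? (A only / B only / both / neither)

Condition A:
Fe²⁺ is absent, so WexJ is inactive.
Required activator WexJ is absent, so *sibV* is not transcribed.
So SibV is not produced.
Zn²⁺ is present, so GorG is active.
Ni²⁺ is present, so GixM is inactive.
With repressor GorG bound, *zorU* is not transcribed.
→ *zorU* is OFF in A.
Condition B:
Fe²⁺ is present, so WexJ is active.
No repressor is bound and WexJ is active, so *sibV* is transcribed.
So SibV is produced and active.
Zn²⁺ is absent, so GorG is inactive.
Ni²⁺ is present, so GixM is inactive.
Activator SibV is present, so *zorU* is transcribed.
→ *zorU* is ON in B.

B only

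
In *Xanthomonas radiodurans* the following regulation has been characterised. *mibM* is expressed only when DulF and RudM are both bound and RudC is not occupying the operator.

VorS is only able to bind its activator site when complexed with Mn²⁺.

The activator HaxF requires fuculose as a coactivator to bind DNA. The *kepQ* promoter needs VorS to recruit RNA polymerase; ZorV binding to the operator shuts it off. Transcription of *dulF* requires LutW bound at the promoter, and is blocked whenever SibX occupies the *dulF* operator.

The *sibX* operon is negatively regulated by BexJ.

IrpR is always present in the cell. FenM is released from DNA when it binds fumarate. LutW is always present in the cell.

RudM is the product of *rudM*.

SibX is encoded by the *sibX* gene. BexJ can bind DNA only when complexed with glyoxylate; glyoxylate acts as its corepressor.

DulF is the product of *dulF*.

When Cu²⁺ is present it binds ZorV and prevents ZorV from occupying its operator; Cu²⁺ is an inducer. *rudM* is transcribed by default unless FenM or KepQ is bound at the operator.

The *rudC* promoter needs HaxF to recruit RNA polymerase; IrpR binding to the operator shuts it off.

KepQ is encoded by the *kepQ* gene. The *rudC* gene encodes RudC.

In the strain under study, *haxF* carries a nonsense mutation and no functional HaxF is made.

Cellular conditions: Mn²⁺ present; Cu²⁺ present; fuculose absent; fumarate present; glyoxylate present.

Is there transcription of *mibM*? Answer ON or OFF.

IrpR is produced constitutively and is active.
HaxF is non-functional in this strain, so it has no effect.
With repressor IrpR bound, *rudC* is not transcribed.
So RudC is not produced.
LutW is produced constitutively and is active.
Glyoxylate is present, so BexJ is active.
With repressor BexJ bound, *sibX* is not transcribed.
So SibX is not produced.
No repressor is bound and LutW is active, so *dulF* is transcribed.
So DulF is produced and active.
Fumarate is present, so FenM is inactive.
Mn²⁺ is present, so VorS is active.
Cu²⁺ is present, so ZorV is inactive.
No repressor is bound and VorS is active, so *kepQ* is transcribed.
So KepQ is produced and active.
With repressor KepQ bound, *rudM* is not transcribed.
So RudM is not produced.
Required activator RudM is absent, so *mibM* is not transcribed.

OFF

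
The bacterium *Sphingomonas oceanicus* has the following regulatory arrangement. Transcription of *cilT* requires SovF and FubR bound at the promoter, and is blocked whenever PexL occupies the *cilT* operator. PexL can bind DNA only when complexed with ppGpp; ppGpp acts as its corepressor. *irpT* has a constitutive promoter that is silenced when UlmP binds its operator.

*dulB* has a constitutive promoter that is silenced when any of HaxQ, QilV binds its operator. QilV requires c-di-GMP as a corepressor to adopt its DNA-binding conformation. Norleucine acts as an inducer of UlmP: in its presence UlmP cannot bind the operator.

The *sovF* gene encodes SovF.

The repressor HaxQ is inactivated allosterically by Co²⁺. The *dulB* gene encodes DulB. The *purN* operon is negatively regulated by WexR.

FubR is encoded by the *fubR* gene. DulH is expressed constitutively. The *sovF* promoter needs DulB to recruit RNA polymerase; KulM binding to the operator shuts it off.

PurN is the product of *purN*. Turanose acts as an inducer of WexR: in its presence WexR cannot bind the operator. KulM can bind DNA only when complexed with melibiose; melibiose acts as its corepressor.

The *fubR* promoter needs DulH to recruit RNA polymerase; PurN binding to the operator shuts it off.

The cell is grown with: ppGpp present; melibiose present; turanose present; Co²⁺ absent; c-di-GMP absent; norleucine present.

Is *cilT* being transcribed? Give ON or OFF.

OFF

ppGpp is present, so PexL is active.
Melibiose is present, so KulM is active.
Co²⁺ is absent, so HaxQ is active.
c-di-GMP is absent, so QilV is inactive.
With repressor HaxQ bound, *dulB* is not transcribed.
So DulB is not produced.
With repressor KulM bound, *sovF* is not transcribed.
So SovF is not produced.
Turanose is present, so WexR is inactive.
With no repressor bound, *purN* is transcribed.
So PurN is produced and active.
DulH is produced constitutively and is active.
With repressor PurN bound, *fubR* is not transcribed.
So FubR is not produced.
With repressor PexL bound, *cilT* is not transcribed.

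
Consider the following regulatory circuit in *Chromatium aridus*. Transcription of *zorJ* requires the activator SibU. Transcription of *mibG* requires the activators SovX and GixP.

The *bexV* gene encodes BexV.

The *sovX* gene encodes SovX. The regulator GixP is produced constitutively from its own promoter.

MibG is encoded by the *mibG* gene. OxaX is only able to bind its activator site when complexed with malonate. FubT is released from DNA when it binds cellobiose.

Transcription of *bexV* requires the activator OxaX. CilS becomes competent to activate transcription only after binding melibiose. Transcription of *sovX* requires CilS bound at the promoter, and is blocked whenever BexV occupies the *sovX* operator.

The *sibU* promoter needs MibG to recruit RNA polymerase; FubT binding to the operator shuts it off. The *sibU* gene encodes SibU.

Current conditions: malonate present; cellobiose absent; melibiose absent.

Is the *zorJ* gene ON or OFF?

Malonate is present, so OxaX is active.
No repressor is bound and OxaX is active, so *bexV* is transcribed.
So BexV is produced and active.
Melibiose is absent, so CilS is inactive.
With repressor BexV bound, *sovX* is not transcribed.
So SovX is not produced.
GixP is produced constitutively and is active.
Required activator SovX is absent, so *mibG* is not transcribed.
So MibG is not produced.
Cellobiose is absent, so FubT is active.
With repressor FubT bound, *sibU* is not transcribed.
So SibU is not produced.
Required activator SibU is absent, so *zorJ* is not transcribed.

OFF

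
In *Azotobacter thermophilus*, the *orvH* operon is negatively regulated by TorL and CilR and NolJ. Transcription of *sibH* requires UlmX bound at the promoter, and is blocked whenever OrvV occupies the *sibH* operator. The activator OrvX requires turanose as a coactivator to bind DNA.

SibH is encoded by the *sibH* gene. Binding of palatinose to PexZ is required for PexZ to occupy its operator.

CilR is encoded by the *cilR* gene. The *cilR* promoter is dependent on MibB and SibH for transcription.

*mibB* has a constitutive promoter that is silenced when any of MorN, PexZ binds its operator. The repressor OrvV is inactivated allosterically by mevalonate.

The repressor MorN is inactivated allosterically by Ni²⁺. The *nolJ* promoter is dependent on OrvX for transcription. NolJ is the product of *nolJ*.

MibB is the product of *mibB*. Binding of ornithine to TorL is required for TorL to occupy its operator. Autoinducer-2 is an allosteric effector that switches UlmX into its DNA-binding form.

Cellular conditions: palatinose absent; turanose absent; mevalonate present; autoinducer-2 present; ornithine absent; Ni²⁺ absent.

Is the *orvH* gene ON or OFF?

ON

Ornithine is absent, so TorL is inactive.
Ni²⁺ is absent, so MorN is active.
Palatinose is absent, so PexZ is inactive.
With repressor MorN bound, *mibB* is not transcribed.
So MibB is not produced.
Autoinducer-2 is present, so UlmX is active.
Mevalonate is present, so OrvV is inactive.
No repressor is bound and UlmX is active, so *sibH* is transcribed.
So SibH is produced and active.
Required activator MibB is absent, so *cilR* is not transcribed.
So CilR is not produced.
Turanose is absent, so OrvX is inactive.
Required activator OrvX is absent, so *nolJ* is not transcribed.
So NolJ is not produced.
With no repressor bound, *orvH* is transcribed.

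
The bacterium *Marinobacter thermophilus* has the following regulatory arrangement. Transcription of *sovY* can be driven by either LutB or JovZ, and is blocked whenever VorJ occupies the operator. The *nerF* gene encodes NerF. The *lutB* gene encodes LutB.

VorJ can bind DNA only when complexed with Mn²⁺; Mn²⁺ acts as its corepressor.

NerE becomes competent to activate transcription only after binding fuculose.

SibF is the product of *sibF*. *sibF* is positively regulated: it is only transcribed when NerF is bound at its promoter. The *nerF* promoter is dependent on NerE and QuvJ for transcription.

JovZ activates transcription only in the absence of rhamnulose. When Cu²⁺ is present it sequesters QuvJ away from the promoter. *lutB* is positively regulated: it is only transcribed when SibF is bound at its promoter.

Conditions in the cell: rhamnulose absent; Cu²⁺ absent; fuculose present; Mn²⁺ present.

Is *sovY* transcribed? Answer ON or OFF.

Fuculose is present, so NerE is active.
Cu²⁺ is absent, so QuvJ is active.
No repressor is bound and NerE and QuvJ are active, so *nerF* is transcribed.
So NerF is produced and active.
No repressor is bound and NerF is active, so *sibF* is transcribed.
So SibF is produced and active.
No repressor is bound and SibF is active, so *lutB* is transcribed.
So LutB is produced and active.
Rhamnulose is absent, so JovZ is active.
Mn²⁺ is present, so VorJ is active.
With repressor VorJ bound, *sovY* is not transcribed.

OFF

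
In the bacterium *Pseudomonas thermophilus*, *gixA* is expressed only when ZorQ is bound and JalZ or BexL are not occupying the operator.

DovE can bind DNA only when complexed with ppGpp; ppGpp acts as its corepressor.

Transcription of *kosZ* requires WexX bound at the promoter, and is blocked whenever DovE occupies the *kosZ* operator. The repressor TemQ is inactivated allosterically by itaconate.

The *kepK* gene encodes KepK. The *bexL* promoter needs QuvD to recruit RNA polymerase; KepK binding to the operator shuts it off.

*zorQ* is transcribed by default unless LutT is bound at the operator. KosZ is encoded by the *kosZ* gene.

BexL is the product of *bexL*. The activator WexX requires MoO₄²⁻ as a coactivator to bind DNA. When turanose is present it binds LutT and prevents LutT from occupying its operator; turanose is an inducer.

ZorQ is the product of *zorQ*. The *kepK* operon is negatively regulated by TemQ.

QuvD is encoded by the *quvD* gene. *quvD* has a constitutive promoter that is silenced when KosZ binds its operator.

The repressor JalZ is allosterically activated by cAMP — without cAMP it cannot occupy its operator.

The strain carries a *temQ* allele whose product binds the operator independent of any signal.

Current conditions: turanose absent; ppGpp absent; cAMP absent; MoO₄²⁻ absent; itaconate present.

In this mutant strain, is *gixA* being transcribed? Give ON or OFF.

OFF

cAMP is absent, so JalZ is inactive.
TemQ is constitutively active in this strain.
With repressor TemQ bound, *kepK* is not transcribed.
So KepK is not produced.
MoO₄²⁻ is absent, so WexX is inactive.
ppGpp is absent, so DovE is inactive.
Required activator WexX is absent, so *kosZ* is not transcribed.
So KosZ is not produced.
With no repressor bound, *quvD* is transcribed.
So QuvD is produced and active.
No repressor is bound and QuvD is active, so *bexL* is transcribed.
So BexL is produced and active.
Turanose is absent, so LutT is active.
With repressor LutT bound, *zorQ* is not transcribed.
So ZorQ is not produced.
With repressor BexL bound, *gixA* is not transcribed.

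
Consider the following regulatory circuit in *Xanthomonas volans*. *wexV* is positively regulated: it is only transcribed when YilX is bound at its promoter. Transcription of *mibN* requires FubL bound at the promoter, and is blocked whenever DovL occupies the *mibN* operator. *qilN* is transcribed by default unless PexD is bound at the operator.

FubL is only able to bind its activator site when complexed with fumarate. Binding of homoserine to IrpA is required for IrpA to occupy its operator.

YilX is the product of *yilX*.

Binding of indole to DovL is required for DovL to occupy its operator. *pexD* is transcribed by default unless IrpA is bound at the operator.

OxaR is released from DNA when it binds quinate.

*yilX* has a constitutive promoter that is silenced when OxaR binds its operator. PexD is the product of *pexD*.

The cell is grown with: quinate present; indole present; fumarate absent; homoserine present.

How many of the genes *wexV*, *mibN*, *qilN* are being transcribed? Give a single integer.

Quinate is present, so OxaR is inactive.
With no repressor bound, *yilX* is transcribed.
So YilX is produced and active.
No repressor is bound and YilX is active, so *wexV* is transcribed.
→ *wexV* is ON.
Indole is present, so DovL is active.
Fumarate is absent, so FubL is inactive.
With repressor DovL bound, *mibN* is not transcribed.
→ *mibN* is OFF.
Homoserine is present, so IrpA is active.
With repressor IrpA bound, *pexD* is not transcribed.
So PexD is not produced.
With no repressor bound, *qilN* is transcribed.
→ *qilN* is ON.
2 of the 3 genes are transcribed.

2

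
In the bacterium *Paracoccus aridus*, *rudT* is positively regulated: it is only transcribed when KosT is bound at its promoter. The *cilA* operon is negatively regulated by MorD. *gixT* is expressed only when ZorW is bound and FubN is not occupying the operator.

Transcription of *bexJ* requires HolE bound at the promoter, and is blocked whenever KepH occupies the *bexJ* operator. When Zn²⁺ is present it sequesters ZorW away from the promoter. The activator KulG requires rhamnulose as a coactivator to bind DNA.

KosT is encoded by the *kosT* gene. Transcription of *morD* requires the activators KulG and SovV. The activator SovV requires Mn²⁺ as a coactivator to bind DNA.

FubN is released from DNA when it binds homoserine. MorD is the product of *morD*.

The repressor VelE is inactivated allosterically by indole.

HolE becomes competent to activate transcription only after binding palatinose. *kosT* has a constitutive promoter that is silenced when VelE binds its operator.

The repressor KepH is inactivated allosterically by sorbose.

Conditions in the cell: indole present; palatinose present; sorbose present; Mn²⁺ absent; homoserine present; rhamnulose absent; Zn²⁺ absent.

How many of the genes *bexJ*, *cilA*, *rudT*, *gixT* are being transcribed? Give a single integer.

4

Palatinose is present, so HolE is active.
Sorbose is present, so KepH is inactive.
No repressor is bound and HolE is active, so *bexJ* is transcribed.
→ *bexJ* is ON.
Rhamnulose is absent, so KulG is inactive.
Mn²⁺ is absent, so SovV is inactive.
Required activator KulG is absent, so *morD* is not transcribed.
So MorD is not produced.
With no repressor bound, *cilA* is transcribed.
→ *cilA* is ON.
Indole is present, so VelE is inactive.
With no repressor bound, *kosT* is transcribed.
So KosT is produced and active.
No repressor is bound and KosT is active, so *rudT* is transcribed.
→ *rudT* is ON.
Homoserine is present, so FubN is inactive.
Zn²⁺ is absent, so ZorW is active.
No repressor is bound and ZorW is active, so *gixT* is transcribed.
→ *gixT* is ON.
4 of the 4 genes are transcribed.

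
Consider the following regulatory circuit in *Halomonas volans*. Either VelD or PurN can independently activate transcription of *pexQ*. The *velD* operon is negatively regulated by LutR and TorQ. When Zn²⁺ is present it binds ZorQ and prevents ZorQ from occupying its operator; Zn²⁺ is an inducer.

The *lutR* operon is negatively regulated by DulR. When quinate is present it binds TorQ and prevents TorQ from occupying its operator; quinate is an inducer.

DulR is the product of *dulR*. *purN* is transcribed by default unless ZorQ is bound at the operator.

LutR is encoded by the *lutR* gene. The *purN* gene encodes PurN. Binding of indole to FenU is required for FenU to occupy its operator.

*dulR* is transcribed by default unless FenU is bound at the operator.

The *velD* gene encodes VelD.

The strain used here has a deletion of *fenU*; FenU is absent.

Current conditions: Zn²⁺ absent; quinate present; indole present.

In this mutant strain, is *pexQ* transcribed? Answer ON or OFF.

FenU is non-functional in this strain, so it has no effect.
With no repressor bound, *dulR* is transcribed.
So DulR is produced and active.
With repressor DulR bound, *lutR* is not transcribed.
So LutR is not produced.
Quinate is present, so TorQ is inactive.
With no repressor bound, *velD* is transcribed.
So VelD is produced and active.
Zn²⁺ is absent, so ZorQ is active.
With repressor ZorQ bound, *purN* is not transcribed.
So PurN is not produced.
Activator VelD is present, so *pexQ* is transcribed.

ON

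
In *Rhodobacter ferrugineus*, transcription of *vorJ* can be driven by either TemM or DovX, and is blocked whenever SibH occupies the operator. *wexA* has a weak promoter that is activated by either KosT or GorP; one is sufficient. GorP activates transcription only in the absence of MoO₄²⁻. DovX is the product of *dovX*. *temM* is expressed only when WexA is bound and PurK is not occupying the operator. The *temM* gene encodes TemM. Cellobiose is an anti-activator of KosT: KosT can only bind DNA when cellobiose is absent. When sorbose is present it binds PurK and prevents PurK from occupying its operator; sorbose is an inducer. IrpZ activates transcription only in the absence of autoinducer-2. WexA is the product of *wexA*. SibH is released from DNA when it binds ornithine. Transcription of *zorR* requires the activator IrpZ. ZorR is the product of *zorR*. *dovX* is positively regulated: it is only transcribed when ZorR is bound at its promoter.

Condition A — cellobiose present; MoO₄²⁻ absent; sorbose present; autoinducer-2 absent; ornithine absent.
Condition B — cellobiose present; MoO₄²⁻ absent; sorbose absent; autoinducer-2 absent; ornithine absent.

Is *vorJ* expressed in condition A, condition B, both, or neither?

neither

Condition A:
Cellobiose is present, so KosT is inactive.
MoO₄²⁻ is absent, so GorP is active.
Activator GorP is present, so *wexA* is transcribed.
So WexA is produced and active.
Sorbose is present, so PurK is inactive.
No repressor is bound and WexA is active, so *temM* is transcribed.
So TemM is produced and active.
Autoinducer-2 is absent, so IrpZ is active.
No repressor is bound and IrpZ is active, so *zorR* is transcribed.
So ZorR is produced and active.
No repressor is bound and ZorR is active, so *dovX* is transcribed.
So DovX is produced and active.
Ornithine is absent, so SibH is active.
With repressor SibH bound, *vorJ* is not transcribed.
→ *vorJ* is OFF in A.
Condition B:
Cellobiose is present, so KosT is inactive.
MoO₄²⁻ is absent, so GorP is active.
Activator GorP is present, so *wexA* is transcribed.
So WexA is produced and active.
Sorbose is absent, so PurK is active.
With repressor PurK bound, *temM* is not transcribed.
So TemM is not produced.
Autoinducer-2 is absent, so IrpZ is active.
No repressor is bound and IrpZ is active, so *zorR* is transcribed.
So ZorR is produced and active.
No repressor is bound and ZorR is active, so *dovX* is transcribed.
So DovX is produced and active.
Ornithine is absent, so SibH is active.
With repressor SibH bound, *vorJ* is not transcribed.
→ *vorJ* is OFF in B.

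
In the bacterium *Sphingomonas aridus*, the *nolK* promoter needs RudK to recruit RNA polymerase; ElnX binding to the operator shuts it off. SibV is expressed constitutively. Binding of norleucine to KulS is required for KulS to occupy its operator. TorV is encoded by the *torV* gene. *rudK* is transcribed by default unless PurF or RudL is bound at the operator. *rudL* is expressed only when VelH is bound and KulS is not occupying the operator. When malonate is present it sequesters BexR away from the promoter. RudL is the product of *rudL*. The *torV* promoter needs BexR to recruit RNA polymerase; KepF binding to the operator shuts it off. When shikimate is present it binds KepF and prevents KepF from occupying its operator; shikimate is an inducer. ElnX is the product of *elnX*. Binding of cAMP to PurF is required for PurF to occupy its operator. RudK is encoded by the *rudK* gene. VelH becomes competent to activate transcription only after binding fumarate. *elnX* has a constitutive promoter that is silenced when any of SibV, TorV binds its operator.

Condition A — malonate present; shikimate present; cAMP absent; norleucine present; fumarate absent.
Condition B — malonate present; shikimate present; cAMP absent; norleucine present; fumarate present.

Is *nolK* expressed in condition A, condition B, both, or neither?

both

Condition A:
SibV is produced constitutively and is active.
Malonate is present, so BexR is inactive.
Shikimate is present, so KepF is inactive.
Required activator BexR is absent, so *torV* is not transcribed.
So TorV is not produced.
With repressor SibV bound, *elnX* is not transcribed.
So ElnX is not produced.
cAMP is absent, so PurF is inactive.
Norleucine is present, so KulS is active.
Fumarate is absent, so VelH is inactive.
With repressor KulS bound, *rudL* is not transcribed.
So RudL is not produced.
With no repressor bound, *rudK* is transcribed.
So RudK is produced and active.
No repressor is bound and RudK is active, so *nolK* is transcribed.
→ *nolK* is ON in A.
Condition B:
SibV is produced constitutively and is active.
Malonate is present, so BexR is inactive.
Shikimate is present, so KepF is inactive.
Required activator BexR is absent, so *torV* is not transcribed.
So TorV is not produced.
With repressor SibV bound, *elnX* is not transcribed.
So ElnX is not produced.
cAMP is absent, so PurF is inactive.
Norleucine is present, so KulS is active.
Fumarate is present, so VelH is active.
With repressor KulS bound, *rudL* is not transcribed.
So RudL is not produced.
With no repressor bound, *rudK* is transcribed.
So RudK is produced and active.
No repressor is bound and RudK is active, so *nolK* is transcribed.
→ *nolK* is ON in B.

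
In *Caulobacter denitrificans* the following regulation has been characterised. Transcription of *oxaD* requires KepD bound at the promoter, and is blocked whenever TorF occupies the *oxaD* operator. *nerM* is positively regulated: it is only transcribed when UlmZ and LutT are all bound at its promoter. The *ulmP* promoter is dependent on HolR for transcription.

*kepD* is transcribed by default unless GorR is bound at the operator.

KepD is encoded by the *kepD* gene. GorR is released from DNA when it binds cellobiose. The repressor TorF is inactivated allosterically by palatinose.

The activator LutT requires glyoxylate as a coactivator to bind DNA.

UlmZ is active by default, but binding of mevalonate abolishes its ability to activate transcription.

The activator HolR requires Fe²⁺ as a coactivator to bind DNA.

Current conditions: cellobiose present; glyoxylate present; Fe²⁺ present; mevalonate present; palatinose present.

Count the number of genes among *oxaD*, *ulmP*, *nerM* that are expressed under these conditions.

Cellobiose is present, so GorR is inactive.
With no repressor bound, *kepD* is transcribed.
So KepD is produced and active.
Palatinose is present, so TorF is inactive.
No repressor is bound and KepD is active, so *oxaD* is transcribed.
→ *oxaD* is ON.
Fe²⁺ is present, so HolR is active.
No repressor is bound and HolR is active, so *ulmP* is transcribed.
→ *ulmP* is ON.
Mevalonate is present, so UlmZ is inactive.
Glyoxylate is present, so LutT is active.
Required activator UlmZ is absent, so *nerM* is not transcribed.
→ *nerM* is OFF.
2 of the 3 genes are transcribed.

2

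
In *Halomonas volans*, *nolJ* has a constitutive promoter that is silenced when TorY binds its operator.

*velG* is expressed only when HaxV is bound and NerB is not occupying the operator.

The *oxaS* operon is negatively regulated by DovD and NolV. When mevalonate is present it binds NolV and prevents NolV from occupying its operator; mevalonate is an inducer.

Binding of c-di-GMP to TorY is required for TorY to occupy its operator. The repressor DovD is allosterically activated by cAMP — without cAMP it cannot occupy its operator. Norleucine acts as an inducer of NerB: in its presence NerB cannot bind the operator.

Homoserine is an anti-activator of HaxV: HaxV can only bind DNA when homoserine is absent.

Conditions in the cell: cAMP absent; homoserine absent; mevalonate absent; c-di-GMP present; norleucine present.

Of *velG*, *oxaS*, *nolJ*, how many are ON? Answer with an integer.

1

Norleucine is present, so NerB is inactive.
Homoserine is absent, so HaxV is active.
No repressor is bound and HaxV is active, so *velG* is transcribed.
→ *velG* is ON.
cAMP is absent, so DovD is inactive.
Mevalonate is absent, so NolV is active.
With repressor NolV bound, *oxaS* is not transcribed.
→ *oxaS* is OFF.
c-di-GMP is present, so TorY is active.
With repressor TorY bound, *nolJ* is not transcribed.
→ *nolJ* is OFF.
1 of the 3 genes is transcribed.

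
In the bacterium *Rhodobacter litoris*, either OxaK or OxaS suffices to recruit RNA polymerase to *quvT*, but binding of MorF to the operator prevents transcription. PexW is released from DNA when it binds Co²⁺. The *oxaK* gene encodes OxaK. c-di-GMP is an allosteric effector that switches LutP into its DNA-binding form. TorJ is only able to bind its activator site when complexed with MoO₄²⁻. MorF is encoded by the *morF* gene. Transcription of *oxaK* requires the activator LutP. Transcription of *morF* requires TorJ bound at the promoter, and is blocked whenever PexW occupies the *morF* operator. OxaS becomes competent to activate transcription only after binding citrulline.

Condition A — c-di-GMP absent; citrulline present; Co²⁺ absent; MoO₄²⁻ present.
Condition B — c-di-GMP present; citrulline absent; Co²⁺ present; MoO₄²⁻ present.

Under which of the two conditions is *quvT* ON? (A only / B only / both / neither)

A only

Condition A:
c-di-GMP is absent, so LutP is inactive.
Required activator LutP is absent, so *oxaK* is not transcribed.
So OxaK is not produced.
Citrulline is present, so OxaS is active.
Co²⁺ is absent, so PexW is active.
MoO₄²⁻ is present, so TorJ is active.
With repressor PexW bound, *morF* is not transcribed.
So MorF is not produced.
Activator OxaS is present, so *quvT* is transcribed.
→ *quvT* is ON in A.
Condition B:
c-di-GMP is present, so LutP is active.
No repressor is bound and LutP is active, so *oxaK* is transcribed.
So OxaK is produced and active.
Citrulline is absent, so OxaS is inactive.
Co²⁺ is present, so PexW is inactive.
MoO₄²⁻ is present, so TorJ is active.
No repressor is bound and TorJ is active, so *morF* is transcribed.
So MorF is produced and active.
With repressor MorF bound, *quvT* is not transcribed.
→ *quvT* is OFF in B.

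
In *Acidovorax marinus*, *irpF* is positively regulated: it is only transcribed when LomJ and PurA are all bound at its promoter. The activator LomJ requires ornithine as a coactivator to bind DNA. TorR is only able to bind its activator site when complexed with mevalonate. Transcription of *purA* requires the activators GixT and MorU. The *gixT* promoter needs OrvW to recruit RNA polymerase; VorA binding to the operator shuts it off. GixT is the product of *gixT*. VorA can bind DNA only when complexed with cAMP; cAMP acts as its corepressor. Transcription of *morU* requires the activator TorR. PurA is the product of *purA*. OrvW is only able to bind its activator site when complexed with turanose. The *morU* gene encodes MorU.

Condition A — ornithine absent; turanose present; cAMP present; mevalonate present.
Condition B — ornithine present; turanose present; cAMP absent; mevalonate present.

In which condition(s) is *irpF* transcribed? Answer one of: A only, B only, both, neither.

B only

Condition A:
Ornithine is absent, so LomJ is inactive.
Turanose is present, so OrvW is active.
cAMP is present, so VorA is active.
With repressor VorA bound, *gixT* is not transcribed.
So GixT is not produced.
Mevalonate is present, so TorR is active.
No repressor is bound and TorR is active, so *morU* is transcribed.
So MorU is produced and active.
Required activator GixT is absent, so *purA* is not transcribed.
So PurA is not produced.
Required activator LomJ is absent, so *irpF* is not transcribed.
→ *irpF* is OFF in A.
Condition B:
Ornithine is present, so LomJ is active.
Turanose is present, so OrvW is active.
cAMP is absent, so VorA is inactive.
No repressor is bound and OrvW is active, so *gixT* is transcribed.
So GixT is produced and active.
Mevalonate is present, so TorR is active.
No repressor is bound and TorR is active, so *morU* is transcribed.
So MorU is produced and active.
No repressor is bound and GixT and MorU are active, so *purA* is transcribed.
So PurA is produced and active.
No repressor is bound and LomJ and PurA are active, so *irpF* is transcribed.
→ *irpF* is ON in B.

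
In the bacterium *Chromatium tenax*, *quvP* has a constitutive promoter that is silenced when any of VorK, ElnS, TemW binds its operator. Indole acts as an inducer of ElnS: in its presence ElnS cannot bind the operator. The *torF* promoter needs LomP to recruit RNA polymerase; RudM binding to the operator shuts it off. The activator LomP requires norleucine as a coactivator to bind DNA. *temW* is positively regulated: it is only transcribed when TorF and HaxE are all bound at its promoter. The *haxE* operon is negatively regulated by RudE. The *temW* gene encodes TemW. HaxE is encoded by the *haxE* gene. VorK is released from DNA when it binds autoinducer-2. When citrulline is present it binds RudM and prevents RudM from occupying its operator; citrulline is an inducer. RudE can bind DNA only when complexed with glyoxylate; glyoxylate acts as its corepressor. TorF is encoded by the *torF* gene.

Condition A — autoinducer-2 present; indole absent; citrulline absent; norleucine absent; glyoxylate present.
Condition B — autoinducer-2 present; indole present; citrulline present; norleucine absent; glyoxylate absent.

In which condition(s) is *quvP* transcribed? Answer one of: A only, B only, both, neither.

Condition A:
Autoinducer-2 is present, so VorK is inactive.
Indole is absent, so ElnS is active.
Citrulline is absent, so RudM is active.
Norleucine is absent, so LomP is inactive.
With repressor RudM bound, *torF* is not transcribed.
So TorF is not produced.
Glyoxylate is present, so RudE is active.
With repressor RudE bound, *haxE* is not transcribed.
So HaxE is not produced.
Required activator TorF is absent, so *temW* is not transcribed.
So TemW is not produced.
With repressor ElnS bound, *quvP* is not transcribed.
→ *quvP* is OFF in A.
Condition B:
Autoinducer-2 is present, so VorK is inactive.
Indole is present, so ElnS is inactive.
Citrulline is present, so RudM is inactive.
Norleucine is absent, so LomP is inactive.
Required activator LomP is absent, so *torF* is not transcribed.
So TorF is not produced.
Glyoxylate is absent, so RudE is inactive.
With no repressor bound, *haxE* is transcribed.
So HaxE is produced and active.
Required activator TorF is absent, so *temW* is not transcribed.
So TemW is not produced.
With no repressor bound, *quvP* is transcribed.
→ *quvP* is ON in B.

B only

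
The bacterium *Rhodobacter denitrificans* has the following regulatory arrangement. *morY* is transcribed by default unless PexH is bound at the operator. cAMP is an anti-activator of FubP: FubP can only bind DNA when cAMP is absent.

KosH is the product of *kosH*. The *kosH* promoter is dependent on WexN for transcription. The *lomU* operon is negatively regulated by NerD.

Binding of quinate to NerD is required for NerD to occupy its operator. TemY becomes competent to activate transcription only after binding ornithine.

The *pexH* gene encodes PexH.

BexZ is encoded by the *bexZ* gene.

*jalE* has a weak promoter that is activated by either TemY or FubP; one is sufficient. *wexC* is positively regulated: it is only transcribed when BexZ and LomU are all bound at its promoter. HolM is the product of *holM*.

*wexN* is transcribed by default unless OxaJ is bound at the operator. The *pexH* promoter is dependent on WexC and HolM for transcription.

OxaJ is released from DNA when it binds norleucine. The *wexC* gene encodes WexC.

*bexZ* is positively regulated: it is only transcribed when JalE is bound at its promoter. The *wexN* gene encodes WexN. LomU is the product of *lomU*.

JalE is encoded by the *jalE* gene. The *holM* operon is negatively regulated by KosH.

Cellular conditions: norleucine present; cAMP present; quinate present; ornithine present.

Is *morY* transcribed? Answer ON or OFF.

ON

Ornithine is present, so TemY is active.
cAMP is present, so FubP is inactive.
Activator TemY is present, so *jalE* is transcribed.
So JalE is produced and active.
No repressor is bound and JalE is active, so *bexZ* is transcribed.
So BexZ is produced and active.
Quinate is present, so NerD is active.
With repressor NerD bound, *lomU* is not transcribed.
So LomU is not produced.
Required activator LomU is absent, so *wexC* is not transcribed.
So WexC is not produced.
Norleucine is present, so OxaJ is inactive.
With no repressor bound, *wexN* is transcribed.
So WexN is produced and active.
No repressor is bound and WexN is active, so *kosH* is transcribed.
So KosH is produced and active.
With repressor KosH bound, *holM* is not transcribed.
So HolM is not produced.
Required activator WexC is absent, so *pexH* is not transcribed.
So PexH is not produced.
With no repressor bound, *morY* is transcribed.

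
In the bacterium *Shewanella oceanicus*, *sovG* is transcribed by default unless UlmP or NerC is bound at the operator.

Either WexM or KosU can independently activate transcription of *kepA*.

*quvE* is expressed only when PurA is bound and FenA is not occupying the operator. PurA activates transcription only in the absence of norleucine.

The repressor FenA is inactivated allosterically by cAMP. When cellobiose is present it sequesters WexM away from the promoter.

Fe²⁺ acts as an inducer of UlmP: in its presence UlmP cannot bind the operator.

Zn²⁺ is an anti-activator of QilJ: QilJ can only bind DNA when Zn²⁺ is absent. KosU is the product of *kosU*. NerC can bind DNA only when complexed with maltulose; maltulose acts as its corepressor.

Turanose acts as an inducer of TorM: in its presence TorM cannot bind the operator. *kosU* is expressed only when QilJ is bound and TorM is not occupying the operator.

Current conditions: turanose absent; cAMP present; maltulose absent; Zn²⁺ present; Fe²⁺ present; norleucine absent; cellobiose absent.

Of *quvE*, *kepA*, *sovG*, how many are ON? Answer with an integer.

cAMP is present, so FenA is inactive.
Norleucine is absent, so PurA is active.
No repressor is bound and PurA is active, so *quvE* is transcribed.
→ *quvE* is ON.
Cellobiose is absent, so WexM is active.
Turanose is absent, so TorM is active.
Zn²⁺ is present, so QilJ is inactive.
With repressor TorM bound, *kosU* is not transcribed.
So KosU is not produced.
Activator WexM is present, so *kepA* is transcribed.
→ *kepA* is ON.
Fe²⁺ is present, so UlmP is inactive.
Maltulose is absent, so NerC is inactive.
With no repressor bound, *sovG* is transcribed.
→ *sovG* is ON.
3 of the 3 genes are transcribed.

3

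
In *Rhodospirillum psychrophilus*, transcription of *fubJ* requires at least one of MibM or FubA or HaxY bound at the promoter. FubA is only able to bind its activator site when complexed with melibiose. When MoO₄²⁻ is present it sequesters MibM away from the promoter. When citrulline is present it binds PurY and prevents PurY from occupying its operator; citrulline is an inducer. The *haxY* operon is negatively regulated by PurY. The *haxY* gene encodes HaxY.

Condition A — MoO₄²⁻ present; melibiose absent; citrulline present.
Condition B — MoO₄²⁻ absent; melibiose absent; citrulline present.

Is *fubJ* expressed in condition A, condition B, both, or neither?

Condition A:
MoO₄²⁻ is present, so MibM is inactive.
Melibiose is absent, so FubA is inactive.
Citrulline is present, so PurY is inactive.
With no repressor bound, *haxY* is transcribed.
So HaxY is produced and active.
Activator HaxY is present, so *fubJ* is transcribed.
→ *fubJ* is ON in A.
Condition B:
MoO₄²⁻ is absent, so MibM is active.
Melibiose is absent, so FubA is inactive.
Citrulline is present, so PurY is inactive.
With no repressor bound, *haxY* is transcribed.
So HaxY is produced and active.
Activator MibM is present, so *fubJ* is transcribed.
→ *fubJ* is ON in B.

both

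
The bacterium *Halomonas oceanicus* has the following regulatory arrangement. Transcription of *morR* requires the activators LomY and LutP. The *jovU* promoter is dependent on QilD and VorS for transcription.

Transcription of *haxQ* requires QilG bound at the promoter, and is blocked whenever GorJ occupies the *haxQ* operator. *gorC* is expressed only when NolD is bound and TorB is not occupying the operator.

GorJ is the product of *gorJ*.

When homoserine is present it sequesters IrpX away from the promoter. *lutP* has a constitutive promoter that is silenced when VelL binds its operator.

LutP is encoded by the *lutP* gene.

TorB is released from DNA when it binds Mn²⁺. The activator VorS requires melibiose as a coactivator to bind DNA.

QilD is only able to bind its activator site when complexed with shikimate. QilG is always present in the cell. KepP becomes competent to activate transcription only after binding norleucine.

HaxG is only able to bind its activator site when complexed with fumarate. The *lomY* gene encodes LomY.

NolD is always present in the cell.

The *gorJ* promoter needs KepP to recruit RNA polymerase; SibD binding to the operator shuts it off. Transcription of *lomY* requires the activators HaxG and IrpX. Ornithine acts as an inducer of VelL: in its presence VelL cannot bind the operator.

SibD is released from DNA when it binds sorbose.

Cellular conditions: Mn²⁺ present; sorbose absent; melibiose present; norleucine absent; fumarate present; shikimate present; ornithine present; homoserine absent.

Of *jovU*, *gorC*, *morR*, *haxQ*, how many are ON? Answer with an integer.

4

Shikimate is present, so QilD is active.
Melibiose is present, so VorS is active.
No repressor is bound and QilD and VorS are active, so *jovU* is transcribed.
→ *jovU* is ON.
Mn²⁺ is present, so TorB is inactive.
NolD is produced constitutively and is active.
No repressor is bound and NolD is active, so *gorC* is transcribed.
→ *gorC* is ON.
Fumarate is present, so HaxG is active.
Homoserine is absent, so IrpX is active.
No repressor is bound and HaxG and IrpX are active, so *lomY* is transcribed.
So LomY is produced and active.
Ornithine is present, so VelL is inactive.
With no repressor bound, *lutP* is transcribed.
So LutP is produced and active.
No repressor is bound and LomY and LutP are active, so *morR* is transcribed.
→ *morR* is ON.
QilG is produced constitutively and is active.
Sorbose is absent, so SibD is active.
Norleucine is absent, so KepP is inactive.
With repressor SibD bound, *gorJ* is not transcribed.
So GorJ is not produced.
No repressor is bound and QilG is active, so *haxQ* is transcribed.
→ *haxQ* is ON.
4 of the 4 genes are transcribed.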